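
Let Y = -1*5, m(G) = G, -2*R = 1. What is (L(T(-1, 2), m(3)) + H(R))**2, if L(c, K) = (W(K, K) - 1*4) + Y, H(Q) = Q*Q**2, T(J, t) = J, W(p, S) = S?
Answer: 2401/64 ≈ 37.516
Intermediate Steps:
R = -1/2 (R = -1/2*1 = -1/2 ≈ -0.50000)
Y = -5
H(Q) = Q**3
L(c, K) = -9 + K (L(c, K) = (K - 1*4) - 5 = (K - 4) - 5 = (-4 + K) - 5 = -9 + K)
(L(T(-1, 2), m(3)) + H(R))**2 = ((-9 + 3) + (-1/2)**3)**2 = (-6 - 1/8)**2 = (-49/8)**2 = 2401/64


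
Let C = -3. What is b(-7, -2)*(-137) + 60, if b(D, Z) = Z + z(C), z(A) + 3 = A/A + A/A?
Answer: 471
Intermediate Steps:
z(A) = -1 (z(A) = -3 + (A/A + A/A) = -3 + (1 + 1) = -3 + 2 = -1)
b(D, Z) = -1 + Z (b(D, Z) = Z - 1 = -1 + Z)
b(-7, -2)*(-137) + 60 = (-1 - 2)*(-137) + 60 = -3*(-137) + 60 = 411 + 60 = 471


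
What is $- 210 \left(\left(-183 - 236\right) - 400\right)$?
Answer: $171990$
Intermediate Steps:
$- 210 \left(\left(-183 - 236\right) - 400\right) = - 210 \left(-419 - 400\right) = \left(-210\right) \left(-819\right) = 171990$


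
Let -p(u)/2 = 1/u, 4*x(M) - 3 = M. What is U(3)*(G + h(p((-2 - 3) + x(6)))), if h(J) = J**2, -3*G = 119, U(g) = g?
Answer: -14207/121 ≈ -117.41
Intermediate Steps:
x(M) = 3/4 + M/4
G = -119/3 (G = -1/3*119 = -119/3 ≈ -39.667)
p(u) = -2/u
U(3)*(G + h(p((-2 - 3) + x(6)))) = 3*(-119/3 + (-2/((-2 - 3) + (3/4 + (1/4)*6)))**2) = 3*(-119/3 + (-2/(-5 + (3/4 + 3/2)))**2) = 3*(-119/3 + (-2/(-5 + 9/4))**2) = 3*(-119/3 + (-2/(-11/4))**2) = 3*(-119/3 + (-2*(-4/11))**2) = 3*(-119/3 + (8/11)**2) = 3*(-119/3 + 64/121) = 3*(-14207/363) = -14207/121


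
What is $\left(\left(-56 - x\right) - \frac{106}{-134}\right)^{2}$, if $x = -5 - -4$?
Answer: $\frac{13191424}{4489} \approx 2938.6$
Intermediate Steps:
$x = -1$ ($x = -5 + 4 = -1$)
$\left(\left(-56 - x\right) - \frac{106}{-134}\right)^{2} = \left(\left(-56 - -1\right) - \frac{106}{-134}\right)^{2} = \left(\left(-56 + 1\right) - - \frac{53}{67}\right)^{2} = \left(-55 + \frac{53}{67}\right)^{2} = \left(- \frac{3632}{67}\right)^{2} = \frac{13191424}{4489}$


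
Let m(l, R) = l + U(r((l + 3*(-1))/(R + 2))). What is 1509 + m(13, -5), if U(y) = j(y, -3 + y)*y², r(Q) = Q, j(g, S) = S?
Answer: 39194/27 ≈ 1451.6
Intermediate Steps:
U(y) = y²*(-3 + y) (U(y) = (-3 + y)*y² = y²*(-3 + y))
m(l, R) = l + (-3 + l)²*(-3 + (-3 + l)/(2 + R))/(2 + R)² (m(l, R) = l + ((l + 3*(-1))/(R + 2))²*(-3 + (l + 3*(-1))/(R + 2)) = l + ((l - 3)/(2 + R))²*(-3 + (l - 3)/(2 + R)) = l + ((-3 + l)/(2 + R))²*(-3 + (-3 + l)/(2 + R)) = l + ((-3 + l)²/(2 + R)²)*(-3 + (-3 + l)/(2 + R)) = l + (-3 + l)²*(-3 + (-3 + l)/(2 + R))/(2 + R)²)
1509 + m(13, -5) = 1509 + (13*(2 - 5)³ + (-3 + 13)²*(-9 + 13 - 3*(-5)))/(2 - 5)³ = 1509 + (13*(-3)³ + 10²*(-9 + 13 + 15))/(-3)³ = 1509 - (13*(-27) + 100*19)/27 = 1509 - (-351 + 1900)/27 = 1509 - 1/27*1549 = 1509 - 1549/27 = 39194/27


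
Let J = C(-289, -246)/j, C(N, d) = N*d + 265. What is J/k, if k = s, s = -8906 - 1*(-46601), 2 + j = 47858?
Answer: 71359/1803931920 ≈ 3.9557e-5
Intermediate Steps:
C(N, d) = 265 + N*d
j = 47856 (j = -2 + 47858 = 47856)
J = 71359/47856 (J = (265 - 289*(-246))/47856 = (265 + 71094)*(1/47856) = 71359*(1/47856) = 71359/47856 ≈ 1.4911)
s = 37695 (s = -8906 + 46601 = 37695)
k = 37695
J/k = (71359/47856)/37695 = (71359/47856)*(1/37695) = 71359/1803931920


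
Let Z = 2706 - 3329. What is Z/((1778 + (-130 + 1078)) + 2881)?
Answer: -⅑ ≈ -0.11111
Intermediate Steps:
Z = -623
Z/((1778 + (-130 + 1078)) + 2881) = -623/((1778 + (-130 + 1078)) + 2881) = -623/((1778 + 948) + 2881) = -623/(2726 + 2881) = -623/5607 = -623*1/5607 = -⅑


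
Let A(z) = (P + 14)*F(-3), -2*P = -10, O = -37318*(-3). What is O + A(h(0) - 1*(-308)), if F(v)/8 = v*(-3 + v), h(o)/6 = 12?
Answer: 114690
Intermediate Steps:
h(o) = 72 (h(o) = 6*12 = 72)
F(v) = 8*v*(-3 + v) (F(v) = 8*(v*(-3 + v)) = 8*v*(-3 + v))
O = 111954
P = 5 (P = -1/2*(-10) = 5)
A(z) = 2736 (A(z) = (5 + 14)*(8*(-3)*(-3 - 3)) = 19*(8*(-3)*(-6)) = 19*144 = 2736)
O + A(h(0) - 1*(-308)) = 111954 + 2736 = 114690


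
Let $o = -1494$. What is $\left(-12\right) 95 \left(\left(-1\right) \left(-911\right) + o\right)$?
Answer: $664620$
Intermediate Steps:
$\left(-12\right) 95 \left(\left(-1\right) \left(-911\right) + o\right) = \left(-12\right) 95 \left(\left(-1\right) \left(-911\right) - 1494\right) = - 1140 \left(911 - 1494\right) = \left(-1140\right) \left(-583\right) = 664620$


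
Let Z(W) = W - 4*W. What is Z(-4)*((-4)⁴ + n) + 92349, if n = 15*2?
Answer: 95781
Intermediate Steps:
n = 30
Z(W) = -3*W
Z(-4)*((-4)⁴ + n) + 92349 = (-3*(-4))*((-4)⁴ + 30) + 92349 = 12*(256 + 30) + 92349 = 12*286 + 92349 = 3432 + 92349 = 95781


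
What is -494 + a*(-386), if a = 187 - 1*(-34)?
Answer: -85800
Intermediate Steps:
a = 221 (a = 187 + 34 = 221)
-494 + a*(-386) = -494 + 221*(-386) = -494 - 85306 = -85800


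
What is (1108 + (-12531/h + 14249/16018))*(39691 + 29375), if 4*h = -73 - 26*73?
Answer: 45803763684165/584657 ≈ 7.8343e+7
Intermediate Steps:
h = -1971/4 (h = (-73 - 26*73)/4 = (-73 - 1898)/4 = (¼)*(-1971) = -1971/4 ≈ -492.75)
(1108 + (-12531/h + 14249/16018))*(39691 + 29375) = (1108 + (-12531/(-1971/4) + 14249/16018))*(39691 + 29375) = (1108 + (-12531*(-4/1971) + 14249*(1/16018)))*69066 = (1108 + (16708/657 + 14249/16018))*69066 = (1108 + 276990337/10523826)*69066 = (11937389545/10523826)*69066 = 45803763684165/584657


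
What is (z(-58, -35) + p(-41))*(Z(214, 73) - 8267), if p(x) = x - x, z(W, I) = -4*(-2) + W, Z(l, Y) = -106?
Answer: 418650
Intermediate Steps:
z(W, I) = 8 + W
p(x) = 0
(z(-58, -35) + p(-41))*(Z(214, 73) - 8267) = ((8 - 58) + 0)*(-106 - 8267) = (-50 + 0)*(-8373) = -50*(-8373) = 418650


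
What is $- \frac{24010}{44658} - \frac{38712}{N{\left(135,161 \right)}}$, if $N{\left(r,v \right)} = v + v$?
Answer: $- \frac{434132929}{3594969} \approx -120.76$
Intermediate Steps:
$N{\left(r,v \right)} = 2 v$
$- \frac{24010}{44658} - \frac{38712}{N{\left(135,161 \right)}} = - \frac{24010}{44658} - \frac{38712}{2 \cdot 161} = \left(-24010\right) \frac{1}{44658} - \frac{38712}{322} = - \frac{12005}{22329} - \frac{19356}{161} = - \frac{434132929}{3594969}$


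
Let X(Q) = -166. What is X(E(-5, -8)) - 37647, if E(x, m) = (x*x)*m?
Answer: -37813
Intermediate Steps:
E(x, m) = m*x**2 (E(x, m) = x**2*m = m*x**2)
X(E(-5, -8)) - 37647 = -166 - 37647 = -37813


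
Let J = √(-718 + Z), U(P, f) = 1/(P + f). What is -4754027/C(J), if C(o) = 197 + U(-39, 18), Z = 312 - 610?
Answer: -99834567/4136 ≈ -24138.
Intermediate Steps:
Z = -298
J = 2*I*√254 (J = √(-718 - 298) = √(-1016) = 2*I*√254 ≈ 31.875*I)
C(o) = 4136/21 (C(o) = 197 + 1/(-39 + 18) = 197 + 1/(-21) = 197 - 1/21 = 4136/21)
-4754027/C(J) = -4754027/4136/21 = -4754027*21/4136 = -99834567/4136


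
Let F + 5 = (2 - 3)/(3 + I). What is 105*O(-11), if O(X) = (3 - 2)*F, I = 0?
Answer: -560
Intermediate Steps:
F = -16/3 (F = -5 + (2 - 3)/(3 + 0) = -5 - 1/3 = -16/3 ≈ -5.3333)
O(X) = -16/3 (O(X) = (3 - 2)*(-16/3) = 1*(-16/3) = -16/3)
105*O(-11) = 105*(-16/3) = -560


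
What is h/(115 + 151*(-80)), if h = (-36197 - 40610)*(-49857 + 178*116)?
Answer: -2243455663/11965 ≈ -1.8750e+5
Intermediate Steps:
h = 2243455663 (h = -76807*(-49857 + 20648) = -76807*(-29209) = 2243455663)
h/(115 + 151*(-80)) = 2243455663/(115 + 151*(-80)) = 2243455663/(115 - 12080) = 2243455663/(-11965) = 2243455663*(-1/11965) = -2243455663/11965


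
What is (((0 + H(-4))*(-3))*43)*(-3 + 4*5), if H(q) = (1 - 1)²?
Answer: 0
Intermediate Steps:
H(q) = 0 (H(q) = 0² = 0)
(((0 + H(-4))*(-3))*43)*(-3 + 4*5) = (((0 + 0)*(-3))*43)*(-3 + 4*5) = ((0*(-3))*43)*(-3 + 20) = (0*43)*17 = 0*17 = 0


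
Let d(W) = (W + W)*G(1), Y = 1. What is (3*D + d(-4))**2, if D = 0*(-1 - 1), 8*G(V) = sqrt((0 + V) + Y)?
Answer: 2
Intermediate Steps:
G(V) = sqrt(1 + V)/8 (G(V) = sqrt((0 + V) + 1)/8 = sqrt(V + 1)/8 = sqrt(1 + V)/8)
D = 0 (D = 0*(-2) = 0)
d(W) = W*sqrt(2)/4 (d(W) = (W + W)*(sqrt(1 + 1)/8) = (2*W)*(sqrt(2)/8) = W*sqrt(2)/4)
(3*D + d(-4))**2 = (3*0 + (1/4)*(-4)*sqrt(2))**2 = (0 - sqrt(2))**2 = (-sqrt(2))**2 = 2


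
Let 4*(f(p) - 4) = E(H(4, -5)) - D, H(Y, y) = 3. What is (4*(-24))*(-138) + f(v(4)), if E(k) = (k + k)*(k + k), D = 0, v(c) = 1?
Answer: 13261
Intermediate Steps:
E(k) = 4*k² (E(k) = (2*k)*(2*k) = 4*k²)
f(p) = 13 (f(p) = 4 + (4*3² - 1*0)/4 = 4 + (4*9 + 0)/4 = 4 + (36 + 0)/4 = 4 + (¼)*36 = 4 + 9 = 13)
(4*(-24))*(-138) + f(v(4)) = (4*(-24))*(-138) + 13 = -96*(-138) + 13 = 13248 + 13 = 13261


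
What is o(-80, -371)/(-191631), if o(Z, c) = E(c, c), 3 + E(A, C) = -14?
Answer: 17/191631 ≈ 8.8712e-5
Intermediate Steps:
E(A, C) = -17 (E(A, C) = -3 - 14 = -17)
o(Z, c) = -17
o(-80, -371)/(-191631) = -17/(-191631) = -17*(-1/191631) = 17/191631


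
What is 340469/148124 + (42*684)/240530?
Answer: 43074157421/17814132860 ≈ 2.4180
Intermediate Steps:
340469/148124 + (42*684)/240530 = 340469*(1/148124) + 28728*(1/240530) = 340469/148124 + 14364/120265 = 43074157421/17814132860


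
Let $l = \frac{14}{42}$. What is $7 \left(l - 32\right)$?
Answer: $- \frac{665}{3} \approx -221.67$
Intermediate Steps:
$l = \frac{1}{3}$ ($l = 14 \cdot \frac{1}{42} = \frac{1}{3} \approx 0.33333$)
$7 \left(l - 32\right) = 7 \left(\frac{1}{3} - 32\right) = 7 \left(- \frac{95}{3}\right) = - \frac{665}{3}$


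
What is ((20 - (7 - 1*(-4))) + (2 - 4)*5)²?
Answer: 1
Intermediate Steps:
((20 - (7 - 1*(-4))) + (2 - 4)*5)² = ((20 - (7 + 4)) - 2*5)² = ((20 - 1*11) - 10)² = ((20 - 11) - 10)² = (9 - 10)² = (-1)² = 1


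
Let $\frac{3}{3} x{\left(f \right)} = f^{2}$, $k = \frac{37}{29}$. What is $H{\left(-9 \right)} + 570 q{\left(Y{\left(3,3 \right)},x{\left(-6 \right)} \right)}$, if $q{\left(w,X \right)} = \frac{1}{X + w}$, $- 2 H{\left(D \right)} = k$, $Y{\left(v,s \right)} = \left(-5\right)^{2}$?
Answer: $\frac{30803}{3538} \approx 8.7063$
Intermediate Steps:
$Y{\left(v,s \right)} = 25$
$k = \frac{37}{29}$ ($k = 37 \cdot \frac{1}{29} = \frac{37}{29} \approx 1.2759$)
$x{\left(f \right)} = f^{2}$
$H{\left(D \right)} = - \frac{37}{58}$ ($H{\left(D \right)} = \left(- \frac{1}{2}\right) \frac{37}{29} = - \frac{37}{58}$)
$H{\left(-9 \right)} + 570 q{\left(Y{\left(3,3 \right)},x{\left(-6 \right)} \right)} = - \frac{37}{58} + \frac{570}{\left(-6\right)^{2} + 25} = - \frac{37}{58} + \frac{570}{36 + 25} = - \frac{37}{58} + \frac{570}{61} = \frac{30803}{3538}$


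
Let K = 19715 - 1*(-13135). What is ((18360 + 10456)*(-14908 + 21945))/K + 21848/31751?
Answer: 3219564040496/521510175 ≈ 6173.5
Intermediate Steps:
K = 32850 (K = 19715 + 13135 = 32850)
((18360 + 10456)*(-14908 + 21945))/K + 21848/31751 = ((18360 + 10456)*(-14908 + 21945))/32850 + 21848/31751 = (28816*7037)*(1/32850) + 21848*(1/31751) = 202778192*(1/32850) + 21848/31751 = 101389096/16425 + 21848/31751 = 3219564040496/521510175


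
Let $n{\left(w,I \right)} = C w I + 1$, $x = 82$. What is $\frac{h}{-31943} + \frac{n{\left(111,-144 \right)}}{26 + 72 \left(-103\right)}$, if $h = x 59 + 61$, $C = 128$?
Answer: $\frac{65317609183}{236058770} \approx 276.7$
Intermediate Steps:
$n{\left(w,I \right)} = 1 + 128 I w$ ($n{\left(w,I \right)} = 128 w I + 1 = 128 I w + 1 = 1 + 128 I w$)
$h = 4899$ ($h = 82 \cdot 59 + 61 = 4838 + 61 = 4899$)
$\frac{h}{-31943} + \frac{n{\left(111,-144 \right)}}{26 + 72 \left(-103\right)} = \frac{4899}{-31943} + \frac{1 + 128 \left(-144\right) 111}{26 + 72 \left(-103\right)} = 4899 \left(- \frac{1}{31943}\right) + \frac{1 - 2045952}{26 - 7416} = - \frac{4899}{31943} - \frac{2045951}{-7390} = - \frac{4899}{31943} - - \frac{2045951}{7390} = - \frac{4899}{31943} + \frac{2045951}{7390} = \frac{65317609183}{236058770}$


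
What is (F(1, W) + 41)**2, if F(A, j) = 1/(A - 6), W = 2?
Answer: 41616/25 ≈ 1664.6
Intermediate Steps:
F(A, j) = 1/(-6 + A)
(F(1, W) + 41)**2 = (1/(-6 + 1) + 41)**2 = (1/(-5) + 41)**2 = (-1/5 + 41)**2 = (204/5)**2 = 41616/25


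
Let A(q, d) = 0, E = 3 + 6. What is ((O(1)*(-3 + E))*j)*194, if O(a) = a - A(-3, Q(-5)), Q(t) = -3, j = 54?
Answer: 62856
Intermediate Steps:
E = 9
O(a) = a (O(a) = a - 1*0 = a + 0 = a)
((O(1)*(-3 + E))*j)*194 = ((1*(-3 + 9))*54)*194 = ((1*6)*54)*194 = (6*54)*194 = 324*194 = 62856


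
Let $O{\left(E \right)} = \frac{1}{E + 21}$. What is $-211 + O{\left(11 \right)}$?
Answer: $- \frac{6751}{32} \approx -210.97$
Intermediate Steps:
$O{\left(E \right)} = \frac{1}{21 + E}$
$-211 + O{\left(11 \right)} = -211 + \frac{1}{21 + 11} = -211 + \frac{1}{32} = - \frac{6751}{32}$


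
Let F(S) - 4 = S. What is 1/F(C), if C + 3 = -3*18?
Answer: -1/53 ≈ -0.018868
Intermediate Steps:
C = -57 (C = -3 - 3*18 = -3 - 54 = -57)
F(S) = 4 + S
1/F(C) = 1/(4 - 57) = 1/(-53) = -1/53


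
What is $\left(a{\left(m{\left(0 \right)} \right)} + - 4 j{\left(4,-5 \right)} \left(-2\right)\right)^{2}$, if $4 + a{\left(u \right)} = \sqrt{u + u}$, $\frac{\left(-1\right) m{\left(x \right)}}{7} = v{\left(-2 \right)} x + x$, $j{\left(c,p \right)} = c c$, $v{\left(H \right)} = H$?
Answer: $15376$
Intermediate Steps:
$j{\left(c,p \right)} = c^{2}$
$m{\left(x \right)} = 7 x$ ($m{\left(x \right)} = - 7 \left(- 2 x + x\right) = - 7 \left(- x\right) = 7 x$)
$a{\left(u \right)} = -4 + \sqrt{2} \sqrt{u}$ ($a{\left(u \right)} = -4 + \sqrt{u + u} = -4 + \sqrt{2 u} = -4 + \sqrt{2} \sqrt{u}$)
$\left(a{\left(m{\left(0 \right)} \right)} + - 4 j{\left(4,-5 \right)} \left(-2\right)\right)^{2} = \left(\left(-4 + \sqrt{2} \sqrt{7 \cdot 0}\right) + - 4 \cdot 4^{2} \left(-2\right)\right)^{2} = \left(\left(-4 + \sqrt{2} \sqrt{0}\right) + \left(-4\right) 16 \left(-2\right)\right)^{2} = \left(\left(-4 + \sqrt{2} \cdot 0\right) - -128\right)^{2} = \left(\left(-4 + 0\right) + 128\right)^{2} = \left(-4 + 128\right)^{2} = 124^{2} = 15376$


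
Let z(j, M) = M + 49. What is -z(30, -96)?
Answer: 47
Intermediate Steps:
z(j, M) = 49 + M
-z(30, -96) = -(49 - 96) = -1*(-47) = 47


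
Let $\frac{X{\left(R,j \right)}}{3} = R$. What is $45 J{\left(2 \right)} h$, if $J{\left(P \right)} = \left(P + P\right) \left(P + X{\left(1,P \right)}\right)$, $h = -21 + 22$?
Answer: $900$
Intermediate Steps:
$X{\left(R,j \right)} = 3 R$
$h = 1$
$J{\left(P \right)} = 2 P \left(3 + P\right)$ ($J{\left(P \right)} = \left(P + P\right) \left(P + 3 \cdot 1\right) = 2 P \left(P + 3\right) = 2 P \left(3 + P\right)$)
$45 J{\left(2 \right)} h = 45 \cdot 2 \cdot 2 \left(3 + 2\right) 1 = 45 \cdot 2 \cdot 2 \cdot 5 \cdot 1 = 45 \cdot 20 \cdot 1 = 900 \cdot 1 = 900$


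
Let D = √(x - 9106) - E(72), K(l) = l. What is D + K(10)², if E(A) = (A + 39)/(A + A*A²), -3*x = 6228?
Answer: 12443963/124440 + I*√11182 ≈ 100.0 + 105.74*I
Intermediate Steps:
x = -2076 (x = -⅓*6228 = -2076)
E(A) = (39 + A)/(A + A³)
D = -37/124440 + I*√11182 (D = √(-2076 - 9106) - (39 + 72)/(72 + 72³) = √(-11182) - 111/(72 + 373248) = I*√11182 - 111/373320 = I*√11182 - 1*37/124440 = I*√11182 - 37/124440 = -37/124440 + I*√11182 ≈ -0.00029733 + 105.74*I)
D + K(10)² = (-37/124440 + I*√11182) + 10² = (-37/124440 + I*√11182) + 100 = 12443963/124440 + I*√11182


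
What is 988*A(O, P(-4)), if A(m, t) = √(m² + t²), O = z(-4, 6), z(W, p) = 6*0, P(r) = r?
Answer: 3952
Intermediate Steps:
z(W, p) = 0
O = 0
988*A(O, P(-4)) = 988*√(0² + (-4)²) = 988*√(0 + 16) = 988*√16 = 988*4 = 3952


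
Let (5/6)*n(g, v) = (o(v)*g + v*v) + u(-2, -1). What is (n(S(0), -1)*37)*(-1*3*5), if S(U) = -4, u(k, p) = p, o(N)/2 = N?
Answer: -5328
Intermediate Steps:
o(N) = 2*N
n(g, v) = -6/5 + 6*v**2/5 + 12*g*v/5 (n(g, v) = 6*(((2*v)*g + v*v) - 1)/5 = 6*((2*g*v + v**2) - 1)/5 = 6*((v**2 + 2*g*v) - 1)/5 = 6*(-1 + v**2 + 2*g*v)/5 = -6/5 + 6*v**2/5 + 12*g*v/5)
(n(S(0), -1)*37)*(-1*3*5) = ((-6/5 + (6/5)*(-1)**2 + (12/5)*(-4)*(-1))*37)*(-1*3*5) = ((-6/5 + (6/5)*1 + 48/5)*37)*(-3*5) = ((-6/5 + 6/5 + 48/5)*37)*(-15) = ((48/5)*37)*(-15) = (1776/5)*(-15) = -5328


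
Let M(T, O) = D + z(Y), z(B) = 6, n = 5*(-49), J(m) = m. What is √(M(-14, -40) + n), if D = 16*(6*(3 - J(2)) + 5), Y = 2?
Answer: 3*I*√7 ≈ 7.9373*I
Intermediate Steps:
n = -245
D = 176 (D = 16*(6*(3 - 1*2) + 5) = 16*(6*(3 - 2) + 5) = 16*(6*1 + 5) = 16*(6 + 5) = 16*11 = 176)
M(T, O) = 182 (M(T, O) = 176 + 6 = 182)
√(M(-14, -40) + n) = √(182 - 245) = √(-63) = 3*I*√7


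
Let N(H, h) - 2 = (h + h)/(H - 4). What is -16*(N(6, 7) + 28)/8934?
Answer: -296/4467 ≈ -0.066264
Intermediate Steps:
N(H, h) = 2 + 2*h/(-4 + H) (N(H, h) = 2 + (h + h)/(H - 4) = 2 + (2*h)/(-4 + H) = 2 + 2*h/(-4 + H))
-16*(N(6, 7) + 28)/8934 = -16*(2*(-4 + 6 + 7)/(-4 + 6) + 28)/8934 = -16*(2*9/2 + 28)*(1/8934) = -16*(2*(½)*9 + 28)*(1/8934) = -16*(9 + 28)*(1/8934) = -16*37*(1/8934) = -592*1/8934 = -296/4467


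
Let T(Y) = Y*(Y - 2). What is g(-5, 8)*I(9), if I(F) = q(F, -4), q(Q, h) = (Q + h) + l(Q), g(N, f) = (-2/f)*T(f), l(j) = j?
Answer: -168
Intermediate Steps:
T(Y) = Y*(-2 + Y)
g(N, f) = 4 - 2*f (g(N, f) = (-2/f)*(f*(-2 + f)) = 4 - 2*f)
q(Q, h) = h + 2*Q (q(Q, h) = (Q + h) + Q = h + 2*Q)
I(F) = -4 + 2*F
g(-5, 8)*I(9) = (4 - 2*8)*(-4 + 2*9) = (4 - 16)*(-4 + 18) = -12*14 = -168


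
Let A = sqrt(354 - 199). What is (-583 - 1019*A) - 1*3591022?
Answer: -3591605 - 1019*sqrt(155) ≈ -3.6043e+6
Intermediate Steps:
A = sqrt(155) ≈ 12.450
(-583 - 1019*A) - 1*3591022 = (-583 - 1019*sqrt(155)) - 1*3591022 = (-583 - 1019*sqrt(155)) - 3591022 = -3591605 - 1019*sqrt(155)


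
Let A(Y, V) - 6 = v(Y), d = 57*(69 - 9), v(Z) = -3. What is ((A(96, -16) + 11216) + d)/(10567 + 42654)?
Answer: 14639/53221 ≈ 0.27506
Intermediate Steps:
d = 3420 (d = 57*60 = 3420)
A(Y, V) = 3 (A(Y, V) = 6 - 3 = 3)
((A(96, -16) + 11216) + d)/(10567 + 42654) = ((3 + 11216) + 3420)/(10567 + 42654) = (11219 + 3420)/53221 = 14639*(1/53221) = 14639/53221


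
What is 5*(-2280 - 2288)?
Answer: -22840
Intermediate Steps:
5*(-2280 - 2288) = 5*(-4568) = -22840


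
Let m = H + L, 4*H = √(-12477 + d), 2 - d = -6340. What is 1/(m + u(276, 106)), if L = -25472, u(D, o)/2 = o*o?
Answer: -3200/9600409 - 4*I*√6135/144006135 ≈ -0.00033332 - 2.1756e-6*I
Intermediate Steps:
d = 6342 (d = 2 - 1*(-6340) = 2 + 6340 = 6342)
u(D, o) = 2*o² (u(D, o) = 2*(o*o) = 2*o²)
H = I*√6135/4 (H = √(-12477 + 6342)/4 = √(-6135)/4 = (I*√6135)/4 = I*√6135/4 ≈ 19.582*I)
m = -25472 + I*√6135/4 (m = I*√6135/4 - 25472 = -25472 + I*√6135/4 ≈ -25472.0 + 19.582*I)
1/(m + u(276, 106)) = 1/((-25472 + I*√6135/4) + 2*106²) = 1/((-25472 + I*√6135/4) + 2*11236) = 1/((-25472 + I*√6135/4) + 22472) = 1/(-3000 + I*√6135/4)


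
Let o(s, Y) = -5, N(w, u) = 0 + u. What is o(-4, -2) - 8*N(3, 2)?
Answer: -21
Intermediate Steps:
N(w, u) = u
o(-4, -2) - 8*N(3, 2) = -5 - 8*2 = -5 - 16 = -21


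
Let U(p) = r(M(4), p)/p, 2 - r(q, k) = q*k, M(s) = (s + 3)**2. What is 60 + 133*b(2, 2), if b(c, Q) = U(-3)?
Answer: -19637/3 ≈ -6545.7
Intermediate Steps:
M(s) = (3 + s)**2
r(q, k) = 2 - k*q (r(q, k) = 2 - q*k = 2 - k*q)
U(p) = (2 - 49*p)/p (U(p) = (2 - p*(3 + 4)**2)/p = (2 - 1*p*7**2)/p = (2 - 1*p*49)/p = (2 - 49*p)/p)
b(c, Q) = -149/3 (b(c, Q) = -49 + 2/(-3) = -49 + 2*(-1/3) = -49 - 2/3 = -149/3)
60 + 133*b(2, 2) = 60 + 133*(-149/3) = 60 - 19817/3 = -19637/3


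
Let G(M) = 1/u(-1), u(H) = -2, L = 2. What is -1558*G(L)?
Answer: 779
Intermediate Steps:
G(M) = -1/2 (G(M) = 1/(-2) = -1/2)
-1558*G(L) = -1558*(-1/2) = 779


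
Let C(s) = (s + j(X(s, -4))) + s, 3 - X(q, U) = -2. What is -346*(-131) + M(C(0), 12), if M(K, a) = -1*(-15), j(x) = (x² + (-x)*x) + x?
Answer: 45341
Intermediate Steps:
X(q, U) = 5 (X(q, U) = 3 - 1*(-2) = 3 + 2 = 5)
j(x) = x (j(x) = (x² - x²) + x = 0 + x = x)
C(s) = 5 + 2*s (C(s) = (s + 5) + s = (5 + s) + s = 5 + 2*s)
M(K, a) = 15
-346*(-131) + M(C(0), 12) = -346*(-131) + 15 = 45326 + 15 = 45341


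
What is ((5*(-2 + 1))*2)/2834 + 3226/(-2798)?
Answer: -2292616/1982383 ≈ -1.1565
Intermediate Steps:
((5*(-2 + 1))*2)/2834 + 3226/(-2798) = ((5*(-1))*2)*(1/2834) + 3226*(-1/2798) = -5*2*(1/2834) - 1613/1399 = -10*1/2834 - 1613/1399 = -5/1417 - 1613/1399 = -2292616/1982383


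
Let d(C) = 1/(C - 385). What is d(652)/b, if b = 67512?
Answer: 1/18025704 ≈ 5.5476e-8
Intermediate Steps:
d(C) = 1/(-385 + C)
d(652)/b = 1/((-385 + 652)*67512) = (1/67512)/267 = (1/267)*(1/67512) = 1/18025704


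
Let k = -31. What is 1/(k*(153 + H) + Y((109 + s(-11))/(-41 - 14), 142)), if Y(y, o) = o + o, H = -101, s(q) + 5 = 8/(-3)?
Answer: -1/1328 ≈ -0.00075301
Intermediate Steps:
s(q) = -23/3 (s(q) = -5 + 8/(-3) = -5 + 8*(-1/3) = -5 - 8/3 = -23/3)
Y(y, o) = 2*o
1/(k*(153 + H) + Y((109 + s(-11))/(-41 - 14), 142)) = 1/(-31*(153 - 101) + 2*142) = 1/(-31*52 + 284) = 1/(-1612 + 284) = 1/(-1328) = -1/1328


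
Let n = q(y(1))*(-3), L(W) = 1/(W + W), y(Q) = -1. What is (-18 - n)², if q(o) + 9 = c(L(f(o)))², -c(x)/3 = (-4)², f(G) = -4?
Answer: 47155689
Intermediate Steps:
L(W) = 1/(2*W)
c(x) = -48 (c(x) = -3*(-4)² = -3*16 = -48)
q(o) = 2295 (q(o) = -9 + (-48)² = -9 + 2304 = 2295)
n = -6885 (n = 2295*(-3) = -6885)
(-18 - n)² = (-18 - 1*(-6885))² = (-18 + 6885)² = 6867² = 47155689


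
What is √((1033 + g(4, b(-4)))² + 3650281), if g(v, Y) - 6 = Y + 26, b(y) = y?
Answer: √4776002 ≈ 2185.4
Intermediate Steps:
g(v, Y) = 32 + Y (g(v, Y) = 6 + (Y + 26) = 6 + (26 + Y) = 32 + Y)
√((1033 + g(4, b(-4)))² + 3650281) = √((1033 + (32 - 4))² + 3650281) = √((1033 + 28)² + 3650281) = √(1061² + 3650281) = √(1125721 + 3650281) = √4776002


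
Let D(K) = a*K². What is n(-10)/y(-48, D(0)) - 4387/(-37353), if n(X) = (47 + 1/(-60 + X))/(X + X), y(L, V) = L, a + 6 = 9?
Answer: 46406713/278902400 ≈ 0.16639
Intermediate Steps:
a = 3 (a = -6 + 9 = 3)
D(K) = 3*K²
n(X) = (47 + 1/(-60 + X))/(2*X) (n(X) = (47 + 1/(-60 + X))/((2*X)) = (47 + 1/(-60 + X))*(1/(2*X)) = (47 + 1/(-60 + X))/(2*X))
n(-10)/y(-48, D(0)) - 4387/(-37353) = ((½)*(-2819 + 47*(-10))/(-10*(-60 - 10)))/(-48) - 4387/(-37353) = ((½)*(-⅒)*(-2819 - 470)/(-70))*(-1/48) - 4387*(-1/37353) = ((½)*(-⅒)*(-1/70)*(-3289))*(-1/48) + 4387/37353 = -3289/1400*(-1/48) + 4387/37353 = 3289/67200 + 4387/37353 = 46406713/278902400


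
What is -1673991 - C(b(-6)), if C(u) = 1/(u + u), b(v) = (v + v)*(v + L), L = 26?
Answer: -803515679/480 ≈ -1.6740e+6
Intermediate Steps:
b(v) = 2*v*(26 + v) (b(v) = (v + v)*(v + 26) = (2*v)*(26 + v) = 2*v*(26 + v))
C(u) = 1/(2*u)
-1673991 - C(b(-6)) = -1673991 - 1/(2*(2*(-6)*(26 - 6))) = -1673991 - 1/(2*(2*(-6)*20)) = -1673991 - 1/(2*(-240)) = -1673991 - (-1)/(2*240) = -1673991 - 1*(-1/480) = -1673991 + 1/480 = -803515679/480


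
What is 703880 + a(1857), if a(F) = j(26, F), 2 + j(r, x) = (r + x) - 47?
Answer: 705714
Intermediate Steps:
j(r, x) = -49 + r + x (j(r, x) = -2 + ((r + x) - 47) = -2 + (-47 + r + x) = -49 + r + x)
a(F) = -23 + F (a(F) = -49 + 26 + F = -23 + F)
703880 + a(1857) = 703880 + (-23 + 1857) = 703880 + 1834 = 705714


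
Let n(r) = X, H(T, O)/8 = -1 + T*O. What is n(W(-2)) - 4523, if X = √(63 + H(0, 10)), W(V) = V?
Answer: -4523 + √55 ≈ -4515.6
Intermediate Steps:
H(T, O) = -8 + 8*O*T (H(T, O) = 8*(-1 + T*O) = 8*(-1 + O*T) = -8 + 8*O*T)
X = √55 (X = √(63 + (-8 + 8*10*0)) = √(63 + (-8 + 0)) = √(63 - 8) = √55 ≈ 7.4162)
n(r) = √55
n(W(-2)) - 4523 = √55 - 4523 = -4523 + √55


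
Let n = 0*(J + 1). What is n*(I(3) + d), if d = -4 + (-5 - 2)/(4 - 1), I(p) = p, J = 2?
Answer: 0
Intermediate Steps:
n = 0 (n = 0*(2 + 1) = 0*3 = 0)
d = -19/3 (d = -4 - 7/3 = -19/3 ≈ -6.3333)
n*(I(3) + d) = 0*(3 - 19/3) = 0*(-10/3) = 0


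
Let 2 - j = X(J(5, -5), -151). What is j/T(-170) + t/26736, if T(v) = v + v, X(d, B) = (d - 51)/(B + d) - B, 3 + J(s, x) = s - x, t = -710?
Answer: 562565/1363536 ≈ 0.41258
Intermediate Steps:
J(s, x) = -3 + s - x (J(s, x) = -3 + (s - x) = -3 + s - x)
X(d, B) = -B + (-51 + d)/(B + d) (X(d, B) = (-51 + d)/(B + d) - B = -B + (-51 + d)/(B + d))
T(v) = 2*v
j = -5375/36 (j = 2 - (-51 + (-3 + 5 - 1*(-5)) - 1*(-151)² - 1*(-151)*(-3 + 5 - 1*(-5)))/(-151 + (-3 + 5 - 1*(-5))) = 2 - (-51 + (-3 + 5 + 5) - 1*22801 - 1*(-151)*(-3 + 5 + 5))/(-151 + (-3 + 5 + 5)) = 2 - (-51 + 7 - 22801 - 1*(-151)*7)/(-151 + 7) = 2 - (-51 + 7 - 22801 + 1057)/(-144) = 2 - (-1)*(-21788)/144 = 2 - 1*5447/36 = 2 - 5447/36 = -5375/36 ≈ -149.31)
j/T(-170) + t/26736 = -5375/(36*(2*(-170))) - 710/26736 = -5375/36/(-340) - 710*1/26736 = -5375/36*(-1/340) - 355/13368 = 1075/2448 - 355/13368 = 562565/1363536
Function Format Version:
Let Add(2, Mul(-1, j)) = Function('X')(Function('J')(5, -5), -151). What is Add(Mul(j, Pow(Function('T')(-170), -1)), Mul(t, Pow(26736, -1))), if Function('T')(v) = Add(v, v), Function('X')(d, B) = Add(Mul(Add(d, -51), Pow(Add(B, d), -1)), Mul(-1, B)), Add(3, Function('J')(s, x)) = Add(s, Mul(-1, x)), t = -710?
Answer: Rational(562565, 1363536) ≈ 0.41258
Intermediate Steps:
Function('J')(s, x) = Add(-3, s, Mul(-1, x)) (Function('J')(s, x) = Add(-3, Add(s, Mul(-1, x))) = Add(-3, s, Mul(-1, x)))
Function('X')(d, B) = Add(Mul(-1, B), Mul(Pow(Add(B, d), -1), Add(-51, d))) (Function('X')(d, B) = Add(Mul(Add(-51, d), Pow(Add(B, d), -1)), Mul(-1, B)) = Add(Mul(Pow(Add(B, d), -1), Add(-51, d)), Mul(-1, B)) = Add(Mul(-1, B), Mul(Pow(Add(B, d), -1), Add(-51, d))))
Function('T')(v) = Mul(2, v)
j = Rational(-5375, 36) (j = Add(2, Mul(-1, Mul(Pow(Add(-151, Add(-3, 5, Mul(-1, -5))), -1), Add(-51, Add(-3, 5, Mul(-1, -5)), Mul(-1, Pow(-151, 2)), Mul(-1, -151, Add(-3, 5, Mul(-1, -5))))))) = Add(2, Mul(-1, Mul(Pow(Add(-151, Add(-3, 5, 5)), -1), Add(-51, Add(-3, 5, 5), Mul(-1, 22801), Mul(-1, -151, Add(-3, 5, 5)))))) = Add(2, Mul(-1, Mul(Pow(Add(-151, 7), -1), Add(-51, 7, -22801, Mul(-1, -151, 7))))) = Add(2, Mul(-1, Mul(Pow(-144, -1), Add(-51, 7, -22801, 1057)))) = Add(2, Mul(-1, Mul(Rational(-1, 144), -21788))) = Add(2, Mul(-1, Rational(5447, 36))) = Add(2, Rational(-5447, 36)) = Rational(-5375, 36) ≈ -149.31)
Add(Mul(j, Pow(Function('T')(-170), -1)), Mul(t, Pow(26736, -1))) = Add(Mul(Rational(-5375, 36), Pow(Mul(2, -170), -1)), Mul(-710, Pow(26736, -1))) = Add(Mul(Rational(-5375, 36), Pow(-340, -1)), Mul(-710, Rational(1, 26736))) = Add(Mul(Rational(-5375, 36), Rational(-1, 340)), Rational(-355, 13368)) = Add(Rational(1075, 2448), Rational(-355, 13368)) = Rational(562565, 1363536)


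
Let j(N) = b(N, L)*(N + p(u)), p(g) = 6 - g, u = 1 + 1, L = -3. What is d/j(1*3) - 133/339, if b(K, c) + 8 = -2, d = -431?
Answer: 136799/23730 ≈ 5.7648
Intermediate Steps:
b(K, c) = -10 (b(K, c) = -8 - 2 = -10)
u = 2
j(N) = -40 - 10*N (j(N) = -10*(N + (6 - 1*2)) = -10*(N + (6 - 2)) = -10*(N + 4) = -10*(4 + N) = -40 - 10*N)
d/j(1*3) - 133/339 = -431/(-40 - 10*3) - 133/339 = -431/(-40 - 10*3) - 133*1/339 = -431/(-40 - 30) - 133/339 = -431/(-70) - 133/339 = -431*(-1/70) - 133/339 = 431/70 - 133/339 = 136799/23730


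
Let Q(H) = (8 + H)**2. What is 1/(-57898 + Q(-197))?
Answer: -1/22177 ≈ -4.5092e-5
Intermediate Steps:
1/(-57898 + Q(-197)) = 1/(-57898 + (8 - 197)**2) = 1/(-57898 + (-189)**2) = 1/(-57898 + 35721) = 1/(-22177) = -1/22177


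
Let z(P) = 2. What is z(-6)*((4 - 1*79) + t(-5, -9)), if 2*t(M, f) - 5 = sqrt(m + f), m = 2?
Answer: -145 + I*sqrt(7) ≈ -145.0 + 2.6458*I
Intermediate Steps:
t(M, f) = 5/2 + sqrt(2 + f)/2
z(-6)*((4 - 1*79) + t(-5, -9)) = 2*((4 - 1*79) + (5/2 + sqrt(2 - 9)/2)) = 2*((4 - 79) + (5/2 + sqrt(-7)/2)) = 2*(-75 + (5/2 + (I*sqrt(7))/2)) = 2*(-75 + (5/2 + I*sqrt(7)/2)) = 2*(-145/2 + I*sqrt(7)/2) = -145 + I*sqrt(7)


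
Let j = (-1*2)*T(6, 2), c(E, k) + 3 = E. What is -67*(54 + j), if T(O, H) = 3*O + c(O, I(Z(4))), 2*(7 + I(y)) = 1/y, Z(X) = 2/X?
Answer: -804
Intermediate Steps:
I(y) = -7 + 1/(2*y)
c(E, k) = -3 + E
T(O, H) = -3 + 4*O (T(O, H) = 3*O + (-3 + O) = -3 + 4*O)
j = -42 (j = (-1*2)*(-3 + 4*6) = -2*(-3 + 24) = -2*21 = -42)
-67*(54 + j) = -67*(54 - 42) = -67*12 = -804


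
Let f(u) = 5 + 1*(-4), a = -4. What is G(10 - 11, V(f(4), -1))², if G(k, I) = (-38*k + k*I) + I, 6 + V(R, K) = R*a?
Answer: 1444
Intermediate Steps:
f(u) = 1 (f(u) = 5 - 4 = 1)
V(R, K) = -6 - 4*R (V(R, K) = -6 + R*(-4) = -6 - 4*R)
G(k, I) = I - 38*k + I*k (G(k, I) = (-38*k + I*k) + I = I - 38*k + I*k)
G(10 - 11, V(f(4), -1))² = ((-6 - 4*1) - 38*(10 - 11) + (-6 - 4*1)*(10 - 11))² = ((-6 - 4) - 38*(-1) + (-6 - 4)*(-1))² = (-10 + 38 - 10*(-1))² = (-10 + 38 + 10)² = 38² = 1444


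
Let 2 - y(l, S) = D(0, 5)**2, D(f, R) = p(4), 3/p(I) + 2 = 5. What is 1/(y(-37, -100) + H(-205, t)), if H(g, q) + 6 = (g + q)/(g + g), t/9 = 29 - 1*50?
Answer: -205/828 ≈ -0.24758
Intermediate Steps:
p(I) = 1 (p(I) = 3/(-2 + 5) = 3/3 = 3*(1/3) = 1)
t = -189 (t = 9*(29 - 1*50) = 9*(29 - 50) = 9*(-21) = -189)
D(f, R) = 1
H(g, q) = -6 + (g + q)/(2*g) (H(g, q) = -6 + (g + q)/(g + g) = -6 + (g + q)/((2*g)) = -6 + (g + q)*(1/(2*g)) = -6 + (g + q)/(2*g))
y(l, S) = 1 (y(l, S) = 2 - 1*1**2 = 2 - 1*1 = 2 - 1 = 1)
1/(y(-37, -100) + H(-205, t)) = 1/(1 + (1/2)*(-189 - 11*(-205))/(-205)) = 1/(1 + (1/2)*(-1/205)*(-189 + 2255)) = 1/(1 + (1/2)*(-1/205)*2066) = 1/(1 - 1033/205) = 1/(-828/205) = -205/828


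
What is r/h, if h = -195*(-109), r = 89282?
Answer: 89282/21255 ≈ 4.2005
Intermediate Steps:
h = 21255
r/h = 89282/21255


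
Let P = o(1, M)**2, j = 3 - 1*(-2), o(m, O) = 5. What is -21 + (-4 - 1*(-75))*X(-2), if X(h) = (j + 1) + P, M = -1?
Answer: 2180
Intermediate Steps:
j = 5 (j = 3 + 2 = 5)
P = 25 (P = 5**2 = 25)
X(h) = 31 (X(h) = (5 + 1) + 25 = 6 + 25 = 31)
-21 + (-4 - 1*(-75))*X(-2) = -21 + (-4 - 1*(-75))*31 = -21 + (-4 + 75)*31 = -21 + 71*31 = -21 + 2201 = 2180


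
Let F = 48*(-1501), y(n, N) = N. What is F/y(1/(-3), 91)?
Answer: -72048/91 ≈ -791.74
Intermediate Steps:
F = -72048
F/y(1/(-3), 91) = -72048/91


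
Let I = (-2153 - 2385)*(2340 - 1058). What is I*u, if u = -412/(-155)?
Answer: -2396898992/155 ≈ -1.5464e+7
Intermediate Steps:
u = 412/155 (u = -412*(-1/155) = 412/155 ≈ 2.6581)
I = -5817716 (I = -4538*1282 = -5817716)
I*u = -5817716*412/155 = -2396898992/155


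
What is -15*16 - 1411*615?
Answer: -868005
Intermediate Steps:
-15*16 - 1411*615 = -240 - 867765 = -868005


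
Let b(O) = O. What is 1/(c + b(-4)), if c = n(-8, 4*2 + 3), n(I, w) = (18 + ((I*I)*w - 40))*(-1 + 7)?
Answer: 1/4088 ≈ 0.00024462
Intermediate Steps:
n(I, w) = -132 + 6*w*I² (n(I, w) = (18 + (I²*w - 40))*6 = (18 + (w*I² - 40))*6 = (18 + (-40 + w*I²))*6 = (-22 + w*I²)*6 = -132 + 6*w*I²)
c = 4092 (c = -132 + 6*(4*2 + 3)*(-8)² = -132 + 6*(8 + 3)*64 = -132 + 6*11*64 = -132 + 4224 = 4092)
1/(c + b(-4)) = 1/(4092 - 4) = 1/4088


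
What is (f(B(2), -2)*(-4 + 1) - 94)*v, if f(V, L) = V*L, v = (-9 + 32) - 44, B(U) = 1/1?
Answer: 1848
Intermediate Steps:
B(U) = 1
v = -21 (v = 23 - 44 = -21)
f(V, L) = L*V
(f(B(2), -2)*(-4 + 1) - 94)*v = ((-2*1)*(-4 + 1) - 94)*(-21) = (-2*(-3) - 94)*(-21) = (6 - 94)*(-21) = -88*(-21) = 1848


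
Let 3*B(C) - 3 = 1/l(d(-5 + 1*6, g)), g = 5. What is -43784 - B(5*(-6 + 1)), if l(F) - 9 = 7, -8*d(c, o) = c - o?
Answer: -2101681/48 ≈ -43785.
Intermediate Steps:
d(c, o) = -c/8 + o/8 (d(c, o) = -(c - o)/8 = -c/8 + o/8)
l(F) = 16 (l(F) = 9 + 7 = 16)
B(C) = 49/48 (B(C) = 1 + (1/3)/16 = 1 + (1/3)*(1/16) = 1 + 1/48 = 49/48)
-43784 - B(5*(-6 + 1)) = -43784 - 1*49/48 = -43784 - 49/48 = -2101681/48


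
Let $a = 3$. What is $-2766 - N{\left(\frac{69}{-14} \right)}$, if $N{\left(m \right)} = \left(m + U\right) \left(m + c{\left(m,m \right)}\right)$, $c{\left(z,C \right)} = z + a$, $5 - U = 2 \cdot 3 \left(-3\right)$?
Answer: $- \frac{129462}{49} \approx -2642.1$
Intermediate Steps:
$U = 23$ ($U = 5 - 2 \cdot 3 \left(-3\right) = 5 - 6 \left(-3\right) = 5 - -18 = 5 + 18 = 23$)
$c{\left(z,C \right)} = 3 + z$ ($c{\left(z,C \right)} = z + 3 = 3 + z$)
$N{\left(m \right)} = \left(3 + 2 m\right) \left(23 + m\right)$ ($N{\left(m \right)} = \left(m + 23\right) \left(m + \left(3 + m\right)\right) = \left(23 + m\right) \left(3 + 2 m\right) = \left(3 + 2 m\right) \left(23 + m\right)$)
$-2766 - N{\left(\frac{69}{-14} \right)} = -2766 - \left(69 + 2 \left(\frac{69}{-14}\right)^{2} + 49 \frac{69}{-14}\right) = -2766 - \left(69 + 2 \left(69 \left(- \frac{1}{14}\right)\right)^{2} + 49 \cdot 69 \left(- \frac{1}{14}\right)\right) = -2766 - \left(69 + 2 \left(- \frac{69}{14}\right)^{2} + 49 \left(- \frac{69}{14}\right)\right) = -2766 - \left(69 + 2 \cdot \frac{4761}{196} - \frac{483}{2}\right) = -2766 - \left(69 + \frac{4761}{98} - \frac{483}{2}\right) = -2766 - - \frac{6072}{49} = -2766 + \frac{6072}{49} = - \frac{129462}{49}$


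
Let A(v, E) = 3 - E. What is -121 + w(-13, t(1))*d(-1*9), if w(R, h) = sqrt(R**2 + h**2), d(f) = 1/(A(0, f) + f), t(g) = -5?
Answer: -121 + sqrt(194)/3 ≈ -116.36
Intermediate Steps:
d(f) = 1/3 (d(f) = 1/((3 - f) + f) = 1/3)
-121 + w(-13, t(1))*d(-1*9) = -121 + sqrt((-13)**2 + (-5)**2)*(1/3) = -121 + sqrt(169 + 25)*(1/3) = -121 + sqrt(194)*(1/3) = -121 + sqrt(194)/3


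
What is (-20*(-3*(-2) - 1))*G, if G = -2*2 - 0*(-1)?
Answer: 400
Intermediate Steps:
G = -4 (G = -4 - 1*0 = -4 + 0 = -4)
(-20*(-3*(-2) - 1))*G = -20*(-3*(-2) - 1)*(-4) = -20*(6 - 1)*(-4) = -20*5*(-4) = -100*(-4) = 400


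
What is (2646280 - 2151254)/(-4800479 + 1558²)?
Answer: -495026/2373115 ≈ -0.20860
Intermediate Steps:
(2646280 - 2151254)/(-4800479 + 1558²) = 495026/(-4800479 + 2427364) = 495026/(-2373115) = 495026*(-1/2373115) = -495026/2373115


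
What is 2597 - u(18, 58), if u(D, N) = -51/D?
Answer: 15599/6 ≈ 2599.8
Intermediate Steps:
2597 - u(18, 58) = 2597 - (-51)/18 = 2597 - 1*(-17/6) = 2597 + 17/6 = 15599/6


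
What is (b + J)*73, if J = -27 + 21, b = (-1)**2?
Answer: -365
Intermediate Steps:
b = 1
J = -6
(b + J)*73 = (1 - 6)*73 = -5*73 = -365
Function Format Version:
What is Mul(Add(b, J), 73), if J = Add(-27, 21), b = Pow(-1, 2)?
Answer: -365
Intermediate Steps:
b = 1
J = -6
Mul(Add(b, J), 73) = Mul(Add(1, -6), 73) = Mul(-5, 73) = -365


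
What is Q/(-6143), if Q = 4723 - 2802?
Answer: -1921/6143 ≈ -0.31271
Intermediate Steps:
Q = 1921
Q/(-6143) = 1921/(-6143) = 1921*(-1/6143) = -1921/6143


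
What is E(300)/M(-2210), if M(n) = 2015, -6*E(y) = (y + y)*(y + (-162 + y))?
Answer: -8760/403 ≈ -21.737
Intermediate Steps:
E(y) = -y*(-162 + 2*y)/3 (E(y) = -(y + y)*(y + (-162 + y))/6 = -2*y*(-162 + 2*y)/6 = -y*(-162 + 2*y)/3)
E(300)/M(-2210) = ((⅔)*300*(81 - 1*300))/2015 = ((⅔)*300*(81 - 300))*(1/2015) = ((⅔)*300*(-219))*(1/2015) = -43800*1/2015 = -8760/403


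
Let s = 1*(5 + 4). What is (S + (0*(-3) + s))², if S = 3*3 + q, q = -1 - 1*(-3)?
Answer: 400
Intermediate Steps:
s = 9 (s = 1*9 = 9)
q = 2 (q = -1 + 3 = 2)
S = 11 (S = 3*3 + 2 = 9 + 2 = 11)
(S + (0*(-3) + s))² = (11 + (0*(-3) + 9))² = (11 + (0 + 9))² = (11 + 9)² = 20² = 400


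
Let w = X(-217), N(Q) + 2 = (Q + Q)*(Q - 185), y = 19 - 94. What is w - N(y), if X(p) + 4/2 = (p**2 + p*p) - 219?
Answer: 54959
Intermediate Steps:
y = -75
N(Q) = -2 + 2*Q*(-185 + Q) (N(Q) = -2 + (Q + Q)*(Q - 185) = -2 + (2*Q)*(-185 + Q) = -2 + 2*Q*(-185 + Q))
X(p) = -221 + 2*p**2 (X(p) = -2 + ((p**2 + p*p) - 219) = -2 + ((p**2 + p**2) - 219) = -2 + (2*p**2 - 219) = -2 + (-219 + 2*p**2) = -221 + 2*p**2)
w = 93957 (w = -221 + 2*(-217)**2 = -221 + 2*47089 = -221 + 94178 = 93957)
w - N(y) = 93957 - (-2 - 370*(-75) + 2*(-75)**2) = 93957 - (-2 + 27750 + 2*5625) = 93957 - (-2 + 27750 + 11250) = 93957 - 1*38998 = 93957 - 38998 = 54959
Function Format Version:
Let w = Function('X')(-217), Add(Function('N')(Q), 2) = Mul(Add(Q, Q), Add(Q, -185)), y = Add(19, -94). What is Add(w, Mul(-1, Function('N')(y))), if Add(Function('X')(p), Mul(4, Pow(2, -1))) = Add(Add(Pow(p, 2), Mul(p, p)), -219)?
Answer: 54959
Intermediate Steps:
y = -75
Function('N')(Q) = Add(-2, Mul(2, Q, Add(-185, Q))) (Function('N')(Q) = Add(-2, Mul(Add(Q, Q), Add(Q, -185))) = Add(-2, Mul(Mul(2, Q), Add(-185, Q))) = Add(-2, Mul(2, Q, Add(-185, Q))))
Function('X')(p) = Add(-221, Mul(2, Pow(p, 2))) (Function('X')(p) = Add(-2, Add(Add(Pow(p, 2), Mul(p, p)), -219)) = Add(-2, Add(Add(Pow(p, 2), Pow(p, 2)), -219)) = Add(-2, Add(Mul(2, Pow(p, 2)), -219)) = Add(-2, Add(-219, Mul(2, Pow(p, 2)))) = Add(-221, Mul(2, Pow(p, 2))))
w = 93957 (w = Add(-221, Mul(2, Pow(-217, 2))) = Add(-221, Mul(2, 47089)) = Add(-221, 94178) = 93957)
Add(w, Mul(-1, Function('N')(y))) = Add(93957, Mul(-1, Add(-2, Mul(-370, -75), Mul(2, Pow(-75, 2))))) = Add(93957, Mul(-1, Add(-2, 27750, Mul(2, 5625)))) = Add(93957, Mul(-1, Add(-2, 27750, 11250))) = Add(93957, Mul(-1, 38998)) = Add(93957, -38998) = 54959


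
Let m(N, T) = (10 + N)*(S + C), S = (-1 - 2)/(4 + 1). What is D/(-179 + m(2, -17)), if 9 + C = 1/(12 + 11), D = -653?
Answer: 75095/33773 ≈ 2.2235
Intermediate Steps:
S = -⅗ (S = -3/5 = -3*⅕ = -⅗ ≈ -0.60000)
C = -206/23 (C = -9 + 1/(12 + 11) = -9 + 1/23 = -206/23 ≈ -8.9565)
m(N, T) = -2198/23 - 1099*N/115 (m(N, T) = (10 + N)*(-⅗ - 206/23) = (10 + N)*(-1099/115) = -2198/23 - 1099*N/115)
D/(-179 + m(2, -17)) = -653/(-179 + (-2198/23 - 1099/115*2)) = -653/(-179 + (-2198/23 - 2198/115)) = -653/(-179 - 13188/115) = -653/(-33773/115) = -653*(-115/33773) = 75095/33773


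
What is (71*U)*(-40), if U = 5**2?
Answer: -71000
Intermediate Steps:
U = 25
(71*U)*(-40) = (71*25)*(-40) = 1775*(-40) = -71000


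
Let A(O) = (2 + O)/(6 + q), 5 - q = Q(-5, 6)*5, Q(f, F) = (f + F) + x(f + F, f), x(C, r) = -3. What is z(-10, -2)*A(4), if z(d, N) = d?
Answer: -20/7 ≈ -2.8571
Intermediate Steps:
Q(f, F) = -3 + F + f (Q(f, F) = (f + F) - 3 = (F + f) - 3 = -3 + F + f)
q = 15 (q = 5 - (-3 + 6 - 5)*5 = 5 - (-2)*5 = 5 - 1*(-10) = 5 + 10 = 15)
A(O) = 2/21 + O/21 (A(O) = (2 + O)/(6 + 15) = (2 + O)/21 = (2 + O)*(1/21) = 2/21 + O/21)
z(-10, -2)*A(4) = -10*(2/21 + (1/21)*4) = -10*(2/21 + 4/21) = -10*2/7 = -20/7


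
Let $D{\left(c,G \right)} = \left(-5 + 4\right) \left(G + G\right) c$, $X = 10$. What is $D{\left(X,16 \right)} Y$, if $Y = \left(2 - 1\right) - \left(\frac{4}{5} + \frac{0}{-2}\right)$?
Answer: $-64$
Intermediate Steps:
$D{\left(c,G \right)} = - 2 G c$
$Y = \frac{1}{5}$ ($Y = 1 - \left(4 \cdot \frac{1}{5} + 0 \left(- \frac{1}{2}\right)\right) = 1 - \left(\frac{4}{5} + 0\right) = 1 - \frac{4}{5} = \frac{1}{5} \approx 0.2$)
$D{\left(X,16 \right)} Y = \left(-2\right) 16 \cdot 10 \cdot \frac{1}{5} = \left(-320\right) \frac{1}{5} = -64$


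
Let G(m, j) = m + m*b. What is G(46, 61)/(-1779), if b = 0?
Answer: -46/1779 ≈ -0.025857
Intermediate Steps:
G(m, j) = m (G(m, j) = m + m*0 = m + 0 = m)
G(46, 61)/(-1779) = 46/(-1779) = 46*(-1/1779) = -46/1779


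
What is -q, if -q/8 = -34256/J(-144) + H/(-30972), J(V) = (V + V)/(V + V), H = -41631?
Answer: -707290134/2581 ≈ -2.7404e+5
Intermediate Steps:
J(V) = 1 (J(V) = (2*V)/((2*V)) = (2*V)*(1/(2*V)) = 1)
q = 707290134/2581 (q = -8*(-34256/1 - 41631/(-30972)) = -8*(-34256*1 - 41631*(-1/30972)) = -8*(-34256 + 13877/10324) = -8*(-353645067/10324) = 707290134/2581 ≈ 2.7404e+5)
-q = -1*707290134/2581 = -707290134/2581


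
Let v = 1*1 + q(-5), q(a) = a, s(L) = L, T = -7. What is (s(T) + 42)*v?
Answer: -140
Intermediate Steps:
v = -4 (v = 1*1 - 5 = 1 - 5 = -4)
(s(T) + 42)*v = (-7 + 42)*(-4) = 35*(-4) = -140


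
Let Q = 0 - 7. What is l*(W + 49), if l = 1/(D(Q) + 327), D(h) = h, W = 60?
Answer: 109/320 ≈ 0.34062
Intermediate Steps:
Q = -7
l = 1/320 (l = 1/(-7 + 327) = 1/320 ≈ 0.0031250)
l*(W + 49) = (60 + 49)/320 = (1/320)*109 = 109/320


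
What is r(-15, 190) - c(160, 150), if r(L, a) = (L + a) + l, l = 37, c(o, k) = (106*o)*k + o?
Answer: -2543948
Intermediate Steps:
c(o, k) = o + 106*k*o (c(o, k) = 106*k*o + o = o + 106*k*o)
r(L, a) = 37 + L + a (r(L, a) = (L + a) + 37 = 37 + L + a)
r(-15, 190) - c(160, 150) = (37 - 15 + 190) - 160*(1 + 106*150) = 212 - 160*(1 + 15900) = 212 - 160*15901 = 212 - 1*2544160 = 212 - 2544160 = -2543948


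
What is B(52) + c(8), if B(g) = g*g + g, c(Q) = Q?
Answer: 2764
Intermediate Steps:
B(g) = g + g**2 (B(g) = g**2 + g = g + g**2)
B(52) + c(8) = 52*(1 + 52) + 8 = 52*53 + 8 = 2756 + 8 = 2764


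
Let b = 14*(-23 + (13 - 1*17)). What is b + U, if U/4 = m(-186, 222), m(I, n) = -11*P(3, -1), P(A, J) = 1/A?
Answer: -1178/3 ≈ -392.67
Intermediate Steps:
b = -378 (b = 14*(-23 + (13 - 17)) = 14*(-23 - 4) = 14*(-27) = -378)
m(I, n) = -11/3
U = -44/3 (U = 4*(-11/3) = -44/3 ≈ -14.667)
b + U = -378 - 44/3 = -1178/3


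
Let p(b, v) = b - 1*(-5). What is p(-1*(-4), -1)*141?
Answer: 1269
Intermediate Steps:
p(b, v) = 5 + b (p(b, v) = b + 5 = 5 + b)
p(-1*(-4), -1)*141 = (5 - 1*(-4))*141 = (5 + 4)*141 = 9*141 = 1269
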